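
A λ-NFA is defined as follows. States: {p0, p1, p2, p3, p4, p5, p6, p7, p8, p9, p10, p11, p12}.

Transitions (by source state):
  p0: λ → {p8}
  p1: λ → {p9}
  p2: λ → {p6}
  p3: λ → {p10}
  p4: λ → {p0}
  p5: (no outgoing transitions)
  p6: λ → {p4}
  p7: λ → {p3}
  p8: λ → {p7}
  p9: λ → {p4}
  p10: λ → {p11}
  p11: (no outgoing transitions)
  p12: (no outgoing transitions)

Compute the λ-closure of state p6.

Start with {p6}.
From p6 via λ: add p4.
From p4 via λ: add p0.
From p0 via λ: add p8.
From p8 via λ: add p7.
From p7 via λ: add p3.
From p3 via λ: add p10.
From p10 via λ: add p11.
No new states can be added; the closed set is {p0, p3, p4, p6, p7, p8, p10, p11}.

{p0, p3, p4, p6, p7, p8, p10, p11}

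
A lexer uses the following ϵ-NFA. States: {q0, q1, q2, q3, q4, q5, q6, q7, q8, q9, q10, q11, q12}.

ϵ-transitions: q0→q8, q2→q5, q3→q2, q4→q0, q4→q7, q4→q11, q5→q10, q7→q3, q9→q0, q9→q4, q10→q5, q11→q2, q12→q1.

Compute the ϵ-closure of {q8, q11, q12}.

Start with {q8, q11, q12}.
From q11 via ϵ: add q2.
From q12 via ϵ: add q1.
From q2 via ϵ: add q5.
From q5 via ϵ: add q10.
No new states can be added; the closed set is {q1, q2, q5, q8, q10, q11, q12}.

{q1, q2, q5, q8, q10, q11, q12}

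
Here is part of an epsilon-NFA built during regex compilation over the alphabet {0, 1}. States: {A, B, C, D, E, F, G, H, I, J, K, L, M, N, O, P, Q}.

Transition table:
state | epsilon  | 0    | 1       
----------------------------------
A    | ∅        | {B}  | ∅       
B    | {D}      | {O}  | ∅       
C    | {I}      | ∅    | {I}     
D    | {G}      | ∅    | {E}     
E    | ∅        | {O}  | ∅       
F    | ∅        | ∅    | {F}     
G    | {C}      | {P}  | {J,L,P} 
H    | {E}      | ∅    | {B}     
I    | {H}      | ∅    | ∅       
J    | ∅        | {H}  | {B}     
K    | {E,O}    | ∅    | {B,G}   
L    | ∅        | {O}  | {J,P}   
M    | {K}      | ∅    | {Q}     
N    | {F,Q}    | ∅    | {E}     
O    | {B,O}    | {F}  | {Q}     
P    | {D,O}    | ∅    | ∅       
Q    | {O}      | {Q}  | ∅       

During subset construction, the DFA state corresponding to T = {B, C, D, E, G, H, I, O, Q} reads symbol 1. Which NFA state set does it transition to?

C on 1 → {I}.
D on 1 → {E}.
G on 1 → {J, L, P}.
H on 1 → {B}.
O on 1 → {Q}.
No 1-transition from B, E, I, Q.
Union after reading 1: {B, E, I, J, L, P, Q}.
Now take the epsilon-closure:
From B via epsilon: add D.
From I via epsilon: add H.
From P via epsilon: add O.
From D via epsilon: add G.
From G via epsilon: add C.
No new states can be added; the closed set is {B, C, D, E, G, H, I, J, L, O, P, Q}.

{B, C, D, E, G, H, I, J, L, O, P, Q}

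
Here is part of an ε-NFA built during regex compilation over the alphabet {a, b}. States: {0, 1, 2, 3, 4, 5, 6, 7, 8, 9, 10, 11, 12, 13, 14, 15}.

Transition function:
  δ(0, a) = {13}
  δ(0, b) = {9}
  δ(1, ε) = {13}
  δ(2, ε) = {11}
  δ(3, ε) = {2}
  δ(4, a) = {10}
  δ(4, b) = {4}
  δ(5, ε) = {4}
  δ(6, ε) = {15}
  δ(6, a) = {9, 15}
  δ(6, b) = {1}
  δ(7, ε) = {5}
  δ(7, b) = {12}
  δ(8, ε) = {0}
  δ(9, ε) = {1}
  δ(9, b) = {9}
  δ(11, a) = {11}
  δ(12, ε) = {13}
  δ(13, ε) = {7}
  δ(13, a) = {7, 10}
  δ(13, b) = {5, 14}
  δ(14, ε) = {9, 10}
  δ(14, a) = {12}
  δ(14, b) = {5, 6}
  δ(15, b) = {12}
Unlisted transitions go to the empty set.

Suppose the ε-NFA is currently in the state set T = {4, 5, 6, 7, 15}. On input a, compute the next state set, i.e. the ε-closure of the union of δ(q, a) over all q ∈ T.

4 on a → {10}.
6 on a → {9, 15}.
No a-transition from 5, 7, 15.
Union after reading a: {9, 10, 15}.
Now take the ε-closure:
From 9 via ε: add 1.
From 1 via ε: add 13.
From 13 via ε: add 7.
From 7 via ε: add 5.
From 5 via ε: add 4.
No new states can be added; the closed set is {1, 4, 5, 7, 9, 10, 13, 15}.

{1, 4, 5, 7, 9, 10, 13, 15}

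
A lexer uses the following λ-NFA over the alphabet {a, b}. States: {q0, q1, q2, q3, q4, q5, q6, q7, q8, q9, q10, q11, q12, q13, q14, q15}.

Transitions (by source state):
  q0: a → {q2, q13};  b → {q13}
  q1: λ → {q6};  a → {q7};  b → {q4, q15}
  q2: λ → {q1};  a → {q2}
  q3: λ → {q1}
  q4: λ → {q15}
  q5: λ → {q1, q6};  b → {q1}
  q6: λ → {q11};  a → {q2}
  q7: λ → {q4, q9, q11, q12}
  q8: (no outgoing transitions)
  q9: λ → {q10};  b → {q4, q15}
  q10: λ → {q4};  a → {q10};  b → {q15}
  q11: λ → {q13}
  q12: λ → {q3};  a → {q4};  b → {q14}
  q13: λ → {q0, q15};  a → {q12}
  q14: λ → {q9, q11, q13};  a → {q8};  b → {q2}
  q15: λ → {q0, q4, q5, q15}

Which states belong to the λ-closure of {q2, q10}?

{q0, q1, q2, q4, q5, q6, q10, q11, q13, q15}

Start with {q2, q10}.
From q2 via λ: add q1.
From q10 via λ: add q4.
From q1 via λ: add q6.
From q4 via λ: add q15.
From q6 via λ: add q11.
From q15 via λ: add q0, q5.
From q11 via λ: add q13.
No new states can be added; the closed set is {q0, q1, q2, q4, q5, q6, q10, q11, q13, q15}.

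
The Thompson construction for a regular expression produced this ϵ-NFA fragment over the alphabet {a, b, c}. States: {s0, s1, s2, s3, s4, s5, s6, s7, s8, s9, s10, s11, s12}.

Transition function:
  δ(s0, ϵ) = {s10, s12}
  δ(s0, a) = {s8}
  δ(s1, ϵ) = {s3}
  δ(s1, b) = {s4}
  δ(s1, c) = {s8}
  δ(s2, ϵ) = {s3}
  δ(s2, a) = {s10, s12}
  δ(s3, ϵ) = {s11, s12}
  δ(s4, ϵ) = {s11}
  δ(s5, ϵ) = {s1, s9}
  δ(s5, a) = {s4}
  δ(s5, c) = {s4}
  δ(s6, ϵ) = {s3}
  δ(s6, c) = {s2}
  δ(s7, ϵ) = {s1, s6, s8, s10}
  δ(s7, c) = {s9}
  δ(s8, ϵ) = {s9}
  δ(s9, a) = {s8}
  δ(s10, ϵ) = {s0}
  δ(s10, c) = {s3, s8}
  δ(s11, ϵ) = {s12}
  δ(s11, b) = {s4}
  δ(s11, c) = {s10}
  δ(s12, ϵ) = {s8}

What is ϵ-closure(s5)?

{s1, s3, s5, s8, s9, s11, s12}

Start with {s5}.
From s5 via ϵ: add s1, s9.
From s1 via ϵ: add s3.
From s3 via ϵ: add s11, s12.
From s12 via ϵ: add s8.
No new states can be added; the closed set is {s1, s3, s5, s8, s9, s11, s12}.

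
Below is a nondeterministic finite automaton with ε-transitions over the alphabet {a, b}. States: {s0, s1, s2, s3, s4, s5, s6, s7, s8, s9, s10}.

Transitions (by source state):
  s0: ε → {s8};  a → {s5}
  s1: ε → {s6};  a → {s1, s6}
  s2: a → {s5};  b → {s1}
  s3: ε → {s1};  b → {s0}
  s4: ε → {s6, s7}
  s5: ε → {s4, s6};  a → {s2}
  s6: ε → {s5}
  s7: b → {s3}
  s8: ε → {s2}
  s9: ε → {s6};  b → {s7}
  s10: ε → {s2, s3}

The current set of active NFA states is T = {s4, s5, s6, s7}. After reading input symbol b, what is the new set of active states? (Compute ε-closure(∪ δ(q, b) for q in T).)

{s1, s3, s4, s5, s6, s7}

s7 on b → {s3}.
No b-transition from s4, s5, s6.
Union after reading b: {s3}.
Now take the ε-closure:
From s3 via ε: add s1.
From s1 via ε: add s6.
From s6 via ε: add s5.
From s5 via ε: add s4.
From s4 via ε: add s7.
No new states can be added; the closed set is {s1, s3, s4, s5, s6, s7}.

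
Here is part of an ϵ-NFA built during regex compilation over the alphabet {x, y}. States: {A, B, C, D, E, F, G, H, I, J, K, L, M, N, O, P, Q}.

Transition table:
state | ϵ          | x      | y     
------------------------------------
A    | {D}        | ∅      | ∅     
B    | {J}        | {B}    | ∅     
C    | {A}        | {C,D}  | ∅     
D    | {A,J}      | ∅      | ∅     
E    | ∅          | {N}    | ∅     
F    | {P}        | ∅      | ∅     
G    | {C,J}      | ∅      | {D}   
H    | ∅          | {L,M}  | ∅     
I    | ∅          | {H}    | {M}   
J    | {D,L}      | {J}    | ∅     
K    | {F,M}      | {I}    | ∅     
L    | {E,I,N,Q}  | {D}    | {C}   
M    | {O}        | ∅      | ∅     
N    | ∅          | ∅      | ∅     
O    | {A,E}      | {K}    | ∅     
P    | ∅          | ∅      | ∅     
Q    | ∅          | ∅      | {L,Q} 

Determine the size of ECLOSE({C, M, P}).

12

Start with {C, M, P}.
From C via ϵ: add A.
From M via ϵ: add O.
From A via ϵ: add D.
From O via ϵ: add E.
From D via ϵ: add J.
From J via ϵ: add L.
From L via ϵ: add I, N, Q.
ϵ-closure = {A, C, D, E, I, J, L, M, N, O, P, Q}, which has 12 states.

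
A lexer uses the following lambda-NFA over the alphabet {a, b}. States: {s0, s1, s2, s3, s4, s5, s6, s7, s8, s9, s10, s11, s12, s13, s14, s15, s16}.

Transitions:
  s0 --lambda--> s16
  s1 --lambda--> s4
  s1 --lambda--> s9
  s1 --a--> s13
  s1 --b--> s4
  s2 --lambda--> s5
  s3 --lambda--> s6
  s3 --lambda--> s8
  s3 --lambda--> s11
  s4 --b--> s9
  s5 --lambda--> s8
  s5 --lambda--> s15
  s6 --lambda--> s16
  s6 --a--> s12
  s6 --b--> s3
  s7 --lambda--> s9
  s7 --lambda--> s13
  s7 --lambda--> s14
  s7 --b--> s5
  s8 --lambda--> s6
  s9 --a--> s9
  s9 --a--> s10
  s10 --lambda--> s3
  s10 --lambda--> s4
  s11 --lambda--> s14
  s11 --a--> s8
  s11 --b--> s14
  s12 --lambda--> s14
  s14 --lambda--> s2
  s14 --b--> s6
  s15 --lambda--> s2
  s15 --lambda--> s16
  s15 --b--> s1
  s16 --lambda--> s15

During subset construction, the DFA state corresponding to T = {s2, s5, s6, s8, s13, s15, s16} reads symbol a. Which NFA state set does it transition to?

s6 on a → {s12}.
No a-transition from s2, s5, s8, s13, s15, s16.
Union after reading a: {s12}.
Now take the lambda-closure:
From s12 via lambda: add s14.
From s14 via lambda: add s2.
From s2 via lambda: add s5.
From s5 via lambda: add s8, s15.
From s8 via lambda: add s6.
From s15 via lambda: add s16.
No new states can be added; the closed set is {s2, s5, s6, s8, s12, s14, s15, s16}.

{s2, s5, s6, s8, s12, s14, s15, s16}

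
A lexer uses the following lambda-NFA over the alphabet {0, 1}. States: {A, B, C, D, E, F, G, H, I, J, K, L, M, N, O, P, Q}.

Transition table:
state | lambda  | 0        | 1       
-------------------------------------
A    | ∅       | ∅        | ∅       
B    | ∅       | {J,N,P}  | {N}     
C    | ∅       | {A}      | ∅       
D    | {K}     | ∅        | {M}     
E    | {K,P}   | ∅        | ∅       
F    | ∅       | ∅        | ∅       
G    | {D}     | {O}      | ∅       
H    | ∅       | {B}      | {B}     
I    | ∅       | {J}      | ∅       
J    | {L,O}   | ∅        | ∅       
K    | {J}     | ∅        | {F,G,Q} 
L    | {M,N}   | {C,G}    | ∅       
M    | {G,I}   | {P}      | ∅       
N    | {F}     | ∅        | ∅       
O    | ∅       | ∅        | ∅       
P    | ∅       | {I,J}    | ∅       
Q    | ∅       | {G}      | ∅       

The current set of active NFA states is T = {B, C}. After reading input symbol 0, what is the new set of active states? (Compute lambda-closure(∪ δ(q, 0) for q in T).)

B on 0 → {J, N, P}.
C on 0 → {A}.
Union after reading 0: {A, J, N, P}.
Now take the lambda-closure:
From J via lambda: add L, O.
From N via lambda: add F.
From L via lambda: add M.
From M via lambda: add G, I.
From G via lambda: add D.
From D via lambda: add K.
No new states can be added; the closed set is {A, D, F, G, I, J, K, L, M, N, O, P}.

{A, D, F, G, I, J, K, L, M, N, O, P}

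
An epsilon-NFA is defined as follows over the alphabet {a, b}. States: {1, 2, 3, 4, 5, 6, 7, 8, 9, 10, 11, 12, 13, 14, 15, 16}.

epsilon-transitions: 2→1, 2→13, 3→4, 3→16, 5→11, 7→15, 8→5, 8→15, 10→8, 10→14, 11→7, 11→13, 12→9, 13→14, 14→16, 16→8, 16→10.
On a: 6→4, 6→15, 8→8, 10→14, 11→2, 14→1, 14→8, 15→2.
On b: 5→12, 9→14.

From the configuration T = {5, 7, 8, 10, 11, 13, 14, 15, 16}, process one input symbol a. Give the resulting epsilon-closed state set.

8 on a → {8}.
10 on a → {14}.
11 on a → {2}.
14 on a → {1, 8}.
15 on a → {2}.
No a-transition from 5, 7, 13, 16.
Union after reading a: {1, 2, 8, 14}.
Now take the epsilon-closure:
From 2 via epsilon: add 13.
From 8 via epsilon: add 5, 15.
From 14 via epsilon: add 16.
From 5 via epsilon: add 11.
From 16 via epsilon: add 10.
From 11 via epsilon: add 7.
No new states can be added; the closed set is {1, 2, 5, 7, 8, 10, 11, 13, 14, 15, 16}.

{1, 2, 5, 7, 8, 10, 11, 13, 14, 15, 16}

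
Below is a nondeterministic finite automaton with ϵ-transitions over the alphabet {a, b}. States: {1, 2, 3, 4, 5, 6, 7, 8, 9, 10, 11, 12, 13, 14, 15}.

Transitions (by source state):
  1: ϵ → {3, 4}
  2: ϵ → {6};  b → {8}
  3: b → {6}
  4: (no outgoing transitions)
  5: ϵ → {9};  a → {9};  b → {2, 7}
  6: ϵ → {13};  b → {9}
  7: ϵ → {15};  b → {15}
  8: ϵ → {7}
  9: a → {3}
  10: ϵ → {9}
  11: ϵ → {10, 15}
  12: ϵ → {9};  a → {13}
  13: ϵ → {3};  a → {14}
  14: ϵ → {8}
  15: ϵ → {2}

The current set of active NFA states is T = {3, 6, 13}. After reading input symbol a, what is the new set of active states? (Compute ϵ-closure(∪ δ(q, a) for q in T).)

13 on a → {14}.
No a-transition from 3, 6.
Union after reading a: {14}.
Now take the ϵ-closure:
From 14 via ϵ: add 8.
From 8 via ϵ: add 7.
From 7 via ϵ: add 15.
From 15 via ϵ: add 2.
From 2 via ϵ: add 6.
From 6 via ϵ: add 13.
From 13 via ϵ: add 3.
No new states can be added; the closed set is {2, 3, 6, 7, 8, 13, 14, 15}.

{2, 3, 6, 7, 8, 13, 14, 15}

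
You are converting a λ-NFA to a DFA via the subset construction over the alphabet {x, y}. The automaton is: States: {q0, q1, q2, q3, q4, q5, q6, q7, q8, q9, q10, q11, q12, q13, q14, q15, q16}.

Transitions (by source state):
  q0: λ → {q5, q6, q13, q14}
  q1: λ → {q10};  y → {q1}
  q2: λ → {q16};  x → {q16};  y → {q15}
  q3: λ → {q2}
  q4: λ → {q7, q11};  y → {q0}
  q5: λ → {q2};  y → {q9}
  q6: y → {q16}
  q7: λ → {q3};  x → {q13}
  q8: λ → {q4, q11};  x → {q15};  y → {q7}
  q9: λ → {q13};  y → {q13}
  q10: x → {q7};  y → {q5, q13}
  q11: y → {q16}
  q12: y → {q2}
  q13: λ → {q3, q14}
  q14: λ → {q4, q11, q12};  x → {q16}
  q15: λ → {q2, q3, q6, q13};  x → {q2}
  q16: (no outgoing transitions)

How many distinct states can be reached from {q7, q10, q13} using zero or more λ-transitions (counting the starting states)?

10

Start with {q7, q10, q13}.
From q7 via λ: add q3.
From q13 via λ: add q14.
From q3 via λ: add q2.
From q14 via λ: add q4, q11, q12.
From q2 via λ: add q16.
λ-closure = {q2, q3, q4, q7, q10, q11, q12, q13, q14, q16}, which has 10 states.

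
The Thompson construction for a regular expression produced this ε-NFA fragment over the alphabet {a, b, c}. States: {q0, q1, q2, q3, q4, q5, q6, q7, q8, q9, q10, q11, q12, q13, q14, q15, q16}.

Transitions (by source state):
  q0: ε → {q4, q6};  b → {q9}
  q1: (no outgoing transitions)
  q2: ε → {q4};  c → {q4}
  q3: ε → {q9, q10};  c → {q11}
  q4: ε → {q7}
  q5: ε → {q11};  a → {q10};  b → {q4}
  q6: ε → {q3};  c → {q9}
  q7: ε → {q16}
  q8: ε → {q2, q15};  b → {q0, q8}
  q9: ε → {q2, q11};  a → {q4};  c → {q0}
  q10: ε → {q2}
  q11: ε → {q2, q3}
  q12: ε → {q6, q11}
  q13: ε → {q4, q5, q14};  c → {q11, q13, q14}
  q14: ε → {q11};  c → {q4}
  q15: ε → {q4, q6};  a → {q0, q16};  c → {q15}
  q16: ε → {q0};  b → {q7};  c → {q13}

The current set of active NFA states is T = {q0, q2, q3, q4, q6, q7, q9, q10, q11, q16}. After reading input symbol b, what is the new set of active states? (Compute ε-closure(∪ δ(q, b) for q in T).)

{q0, q2, q3, q4, q6, q7, q9, q10, q11, q16}

q0 on b → {q9}.
q16 on b → {q7}.
No b-transition from q2, q3, q4, q6, q7, q9, q10, q11.
Union after reading b: {q7, q9}.
Now take the ε-closure:
From q7 via ε: add q16.
From q9 via ε: add q2, q11.
From q2 via ε: add q4.
From q11 via ε: add q3.
From q16 via ε: add q0.
From q0 via ε: add q6.
From q3 via ε: add q10.
No new states can be added; the closed set is {q0, q2, q3, q4, q6, q7, q9, q10, q11, q16}.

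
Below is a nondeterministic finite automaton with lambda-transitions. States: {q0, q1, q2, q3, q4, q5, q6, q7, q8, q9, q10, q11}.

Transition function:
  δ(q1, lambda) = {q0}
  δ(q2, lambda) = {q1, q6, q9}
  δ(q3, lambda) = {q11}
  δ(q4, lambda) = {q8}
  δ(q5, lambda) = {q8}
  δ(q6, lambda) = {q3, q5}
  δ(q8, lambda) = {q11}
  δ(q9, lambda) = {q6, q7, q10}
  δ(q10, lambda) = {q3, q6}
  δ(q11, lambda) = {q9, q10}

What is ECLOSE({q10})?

{q3, q5, q6, q7, q8, q9, q10, q11}

Start with {q10}.
From q10 via lambda: add q3, q6.
From q3 via lambda: add q11.
From q6 via lambda: add q5.
From q5 via lambda: add q8.
From q11 via lambda: add q9.
From q9 via lambda: add q7.
No new states can be added; the closed set is {q3, q5, q6, q7, q8, q9, q10, q11}.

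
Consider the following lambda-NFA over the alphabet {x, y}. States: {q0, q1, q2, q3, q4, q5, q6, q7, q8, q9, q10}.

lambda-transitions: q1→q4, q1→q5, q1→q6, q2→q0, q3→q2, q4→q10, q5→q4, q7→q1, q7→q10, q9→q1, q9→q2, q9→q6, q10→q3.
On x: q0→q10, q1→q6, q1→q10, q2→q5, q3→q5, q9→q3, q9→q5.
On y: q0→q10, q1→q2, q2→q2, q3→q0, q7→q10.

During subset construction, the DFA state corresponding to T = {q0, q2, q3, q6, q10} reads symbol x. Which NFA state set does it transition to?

q0 on x → {q10}.
q2 on x → {q5}.
q3 on x → {q5}.
No x-transition from q6, q10.
Union after reading x: {q5, q10}.
Now take the lambda-closure:
From q5 via lambda: add q4.
From q10 via lambda: add q3.
From q3 via lambda: add q2.
From q2 via lambda: add q0.
No new states can be added; the closed set is {q0, q2, q3, q4, q5, q10}.

{q0, q2, q3, q4, q5, q10}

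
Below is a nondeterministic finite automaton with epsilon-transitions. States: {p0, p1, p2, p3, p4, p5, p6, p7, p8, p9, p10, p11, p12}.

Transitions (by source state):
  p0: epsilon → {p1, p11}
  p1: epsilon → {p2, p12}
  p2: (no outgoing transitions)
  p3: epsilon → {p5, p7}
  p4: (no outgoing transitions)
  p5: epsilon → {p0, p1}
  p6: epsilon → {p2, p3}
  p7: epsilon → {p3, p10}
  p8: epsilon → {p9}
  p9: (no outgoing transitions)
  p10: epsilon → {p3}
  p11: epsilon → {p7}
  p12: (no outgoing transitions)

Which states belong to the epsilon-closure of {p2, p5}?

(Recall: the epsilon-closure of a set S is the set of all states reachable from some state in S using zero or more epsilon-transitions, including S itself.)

Start with {p2, p5}.
From p5 via epsilon: add p0, p1.
From p0 via epsilon: add p11.
From p1 via epsilon: add p12.
From p11 via epsilon: add p7.
From p7 via epsilon: add p3, p10.
No new states can be added; the closed set is {p0, p1, p2, p3, p5, p7, p10, p11, p12}.

{p0, p1, p2, p3, p5, p7, p10, p11, p12}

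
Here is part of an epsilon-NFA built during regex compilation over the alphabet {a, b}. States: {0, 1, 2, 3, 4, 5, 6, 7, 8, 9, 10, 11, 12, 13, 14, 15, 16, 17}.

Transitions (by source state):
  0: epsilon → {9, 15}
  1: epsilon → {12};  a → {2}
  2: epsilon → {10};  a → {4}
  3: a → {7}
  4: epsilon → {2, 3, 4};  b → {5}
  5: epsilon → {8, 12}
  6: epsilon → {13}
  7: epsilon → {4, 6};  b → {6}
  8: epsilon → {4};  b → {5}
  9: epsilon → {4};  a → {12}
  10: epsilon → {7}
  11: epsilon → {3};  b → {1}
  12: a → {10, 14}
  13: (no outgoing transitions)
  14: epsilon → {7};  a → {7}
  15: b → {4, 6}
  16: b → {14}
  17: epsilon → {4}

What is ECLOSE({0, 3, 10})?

{0, 2, 3, 4, 6, 7, 9, 10, 13, 15}

Start with {0, 3, 10}.
From 0 via epsilon: add 9, 15.
From 10 via epsilon: add 7.
From 7 via epsilon: add 4, 6.
From 4 via epsilon: add 2.
From 6 via epsilon: add 13.
No new states can be added; the closed set is {0, 2, 3, 4, 6, 7, 9, 10, 13, 15}.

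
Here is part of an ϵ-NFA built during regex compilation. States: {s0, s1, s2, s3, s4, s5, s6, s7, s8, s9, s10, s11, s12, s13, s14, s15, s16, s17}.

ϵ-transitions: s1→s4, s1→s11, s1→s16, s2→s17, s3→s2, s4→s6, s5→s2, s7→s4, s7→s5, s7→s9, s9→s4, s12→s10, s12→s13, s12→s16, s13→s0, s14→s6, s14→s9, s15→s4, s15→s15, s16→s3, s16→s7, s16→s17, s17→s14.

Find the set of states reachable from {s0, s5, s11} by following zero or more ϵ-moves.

{s0, s2, s4, s5, s6, s9, s11, s14, s17}

Start with {s0, s5, s11}.
From s5 via ϵ: add s2.
From s2 via ϵ: add s17.
From s17 via ϵ: add s14.
From s14 via ϵ: add s6, s9.
From s9 via ϵ: add s4.
No new states can be added; the closed set is {s0, s2, s4, s5, s6, s9, s11, s14, s17}.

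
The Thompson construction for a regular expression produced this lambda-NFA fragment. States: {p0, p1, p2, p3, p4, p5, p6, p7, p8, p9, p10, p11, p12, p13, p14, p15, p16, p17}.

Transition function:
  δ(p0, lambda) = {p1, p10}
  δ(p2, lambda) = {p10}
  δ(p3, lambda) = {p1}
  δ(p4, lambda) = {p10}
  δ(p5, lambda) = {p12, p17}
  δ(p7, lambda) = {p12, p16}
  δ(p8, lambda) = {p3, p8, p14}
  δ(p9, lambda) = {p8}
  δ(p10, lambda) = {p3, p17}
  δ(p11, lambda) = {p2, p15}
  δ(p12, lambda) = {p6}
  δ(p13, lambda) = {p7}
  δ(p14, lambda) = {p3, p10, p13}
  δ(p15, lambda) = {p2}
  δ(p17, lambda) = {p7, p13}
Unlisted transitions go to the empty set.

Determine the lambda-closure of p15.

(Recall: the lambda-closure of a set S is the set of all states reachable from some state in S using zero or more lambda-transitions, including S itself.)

{p1, p2, p3, p6, p7, p10, p12, p13, p15, p16, p17}

Start with {p15}.
From p15 via lambda: add p2.
From p2 via lambda: add p10.
From p10 via lambda: add p3, p17.
From p3 via lambda: add p1.
From p17 via lambda: add p7, p13.
From p7 via lambda: add p12, p16.
From p12 via lambda: add p6.
No new states can be added; the closed set is {p1, p2, p3, p6, p7, p10, p12, p13, p15, p16, p17}.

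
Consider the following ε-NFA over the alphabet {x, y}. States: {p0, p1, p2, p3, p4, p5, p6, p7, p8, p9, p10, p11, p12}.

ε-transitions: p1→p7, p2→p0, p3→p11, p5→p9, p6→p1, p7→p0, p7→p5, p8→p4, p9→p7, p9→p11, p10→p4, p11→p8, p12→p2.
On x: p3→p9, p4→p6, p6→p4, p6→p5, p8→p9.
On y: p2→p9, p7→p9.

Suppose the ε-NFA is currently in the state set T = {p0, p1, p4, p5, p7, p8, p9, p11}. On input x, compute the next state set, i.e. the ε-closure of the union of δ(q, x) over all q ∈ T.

p4 on x → {p6}.
p8 on x → {p9}.
No x-transition from p0, p1, p5, p7, p9, p11.
Union after reading x: {p6, p9}.
Now take the ε-closure:
From p6 via ε: add p1.
From p9 via ε: add p7, p11.
From p7 via ε: add p0, p5.
From p11 via ε: add p8.
From p8 via ε: add p4.
No new states can be added; the closed set is {p0, p1, p4, p5, p6, p7, p8, p9, p11}.

{p0, p1, p4, p5, p6, p7, p8, p9, p11}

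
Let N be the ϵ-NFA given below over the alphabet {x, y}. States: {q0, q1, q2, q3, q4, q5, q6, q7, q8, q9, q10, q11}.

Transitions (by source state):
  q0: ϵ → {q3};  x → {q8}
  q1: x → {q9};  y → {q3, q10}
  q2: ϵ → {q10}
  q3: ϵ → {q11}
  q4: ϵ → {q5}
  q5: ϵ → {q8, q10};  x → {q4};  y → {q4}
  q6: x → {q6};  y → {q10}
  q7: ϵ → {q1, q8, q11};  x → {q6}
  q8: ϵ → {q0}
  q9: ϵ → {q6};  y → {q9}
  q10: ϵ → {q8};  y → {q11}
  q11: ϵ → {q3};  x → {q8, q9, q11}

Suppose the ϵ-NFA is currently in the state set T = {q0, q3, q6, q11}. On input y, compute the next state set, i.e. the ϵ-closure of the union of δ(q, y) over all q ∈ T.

{q0, q3, q8, q10, q11}

q6 on y → {q10}.
No y-transition from q0, q3, q11.
Union after reading y: {q10}.
Now take the ϵ-closure:
From q10 via ϵ: add q8.
From q8 via ϵ: add q0.
From q0 via ϵ: add q3.
From q3 via ϵ: add q11.
No new states can be added; the closed set is {q0, q3, q8, q10, q11}.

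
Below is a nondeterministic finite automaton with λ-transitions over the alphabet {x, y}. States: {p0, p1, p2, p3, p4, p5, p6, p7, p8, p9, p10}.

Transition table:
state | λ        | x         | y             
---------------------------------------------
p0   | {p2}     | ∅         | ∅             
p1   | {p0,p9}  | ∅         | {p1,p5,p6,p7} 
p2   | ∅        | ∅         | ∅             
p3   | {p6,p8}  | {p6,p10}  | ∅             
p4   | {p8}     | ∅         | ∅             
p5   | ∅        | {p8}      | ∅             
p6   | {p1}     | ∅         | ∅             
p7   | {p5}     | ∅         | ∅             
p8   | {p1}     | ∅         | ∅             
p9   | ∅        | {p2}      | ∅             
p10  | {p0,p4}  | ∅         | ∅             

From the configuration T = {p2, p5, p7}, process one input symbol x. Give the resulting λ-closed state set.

{p0, p1, p2, p8, p9}

p5 on x → {p8}.
No x-transition from p2, p7.
Union after reading x: {p8}.
Now take the λ-closure:
From p8 via λ: add p1.
From p1 via λ: add p0, p9.
From p0 via λ: add p2.
No new states can be added; the closed set is {p0, p1, p2, p8, p9}.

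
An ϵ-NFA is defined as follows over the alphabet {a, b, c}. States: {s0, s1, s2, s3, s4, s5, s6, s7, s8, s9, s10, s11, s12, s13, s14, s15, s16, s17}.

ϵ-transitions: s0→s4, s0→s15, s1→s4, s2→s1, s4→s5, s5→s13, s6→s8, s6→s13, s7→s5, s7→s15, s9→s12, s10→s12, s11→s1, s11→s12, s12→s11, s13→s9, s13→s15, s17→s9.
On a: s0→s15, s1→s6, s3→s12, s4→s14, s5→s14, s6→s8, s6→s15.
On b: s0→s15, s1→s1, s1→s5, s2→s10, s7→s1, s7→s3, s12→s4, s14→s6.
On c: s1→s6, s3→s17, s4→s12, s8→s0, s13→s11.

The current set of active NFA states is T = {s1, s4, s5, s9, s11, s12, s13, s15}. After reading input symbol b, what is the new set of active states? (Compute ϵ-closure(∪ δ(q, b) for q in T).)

s1 on b → {s1, s5}.
s12 on b → {s4}.
No b-transition from s4, s5, s9, s11, s13, s15.
Union after reading b: {s1, s4, s5}.
Now take the ϵ-closure:
From s5 via ϵ: add s13.
From s13 via ϵ: add s9, s15.
From s9 via ϵ: add s12.
From s12 via ϵ: add s11.
No new states can be added; the closed set is {s1, s4, s5, s9, s11, s12, s13, s15}.

{s1, s4, s5, s9, s11, s12, s13, s15}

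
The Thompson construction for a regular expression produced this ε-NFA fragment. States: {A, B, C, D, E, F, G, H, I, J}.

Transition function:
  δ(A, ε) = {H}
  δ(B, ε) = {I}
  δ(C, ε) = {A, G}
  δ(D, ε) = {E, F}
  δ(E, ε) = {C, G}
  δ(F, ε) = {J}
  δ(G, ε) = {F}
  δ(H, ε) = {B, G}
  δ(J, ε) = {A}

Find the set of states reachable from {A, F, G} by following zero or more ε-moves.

{A, B, F, G, H, I, J}

Start with {A, F, G}.
From A via ε: add H.
From F via ε: add J.
From H via ε: add B.
From B via ε: add I.
No new states can be added; the closed set is {A, B, F, G, H, I, J}.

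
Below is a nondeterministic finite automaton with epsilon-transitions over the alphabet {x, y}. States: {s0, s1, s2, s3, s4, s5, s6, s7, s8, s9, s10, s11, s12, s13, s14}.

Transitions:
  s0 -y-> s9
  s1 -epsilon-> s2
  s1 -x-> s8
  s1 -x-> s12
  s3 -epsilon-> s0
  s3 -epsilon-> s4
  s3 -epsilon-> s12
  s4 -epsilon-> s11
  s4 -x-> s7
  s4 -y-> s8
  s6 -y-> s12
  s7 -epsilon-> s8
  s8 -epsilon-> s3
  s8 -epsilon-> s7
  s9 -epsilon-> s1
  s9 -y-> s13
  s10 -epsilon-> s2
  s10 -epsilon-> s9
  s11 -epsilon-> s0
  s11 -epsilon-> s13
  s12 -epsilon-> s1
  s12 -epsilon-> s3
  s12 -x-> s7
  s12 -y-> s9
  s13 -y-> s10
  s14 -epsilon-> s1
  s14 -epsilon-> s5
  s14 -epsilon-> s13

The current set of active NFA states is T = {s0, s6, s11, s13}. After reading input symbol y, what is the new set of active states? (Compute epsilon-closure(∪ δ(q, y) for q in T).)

{s0, s1, s2, s3, s4, s9, s10, s11, s12, s13}

s0 on y → {s9}.
s6 on y → {s12}.
s13 on y → {s10}.
No y-transition from s11.
Union after reading y: {s9, s10, s12}.
Now take the epsilon-closure:
From s9 via epsilon: add s1.
From s10 via epsilon: add s2.
From s12 via epsilon: add s3.
From s3 via epsilon: add s0, s4.
From s4 via epsilon: add s11.
From s11 via epsilon: add s13.
No new states can be added; the closed set is {s0, s1, s2, s3, s4, s9, s10, s11, s12, s13}.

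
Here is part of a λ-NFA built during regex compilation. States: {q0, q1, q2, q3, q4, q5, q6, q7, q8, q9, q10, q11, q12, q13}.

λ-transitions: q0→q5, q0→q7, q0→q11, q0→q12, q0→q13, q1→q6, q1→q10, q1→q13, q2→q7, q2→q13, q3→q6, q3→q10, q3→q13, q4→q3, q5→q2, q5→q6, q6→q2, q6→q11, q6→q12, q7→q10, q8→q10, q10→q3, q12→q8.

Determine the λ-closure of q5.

Start with {q5}.
From q5 via λ: add q2, q6.
From q2 via λ: add q7, q13.
From q6 via λ: add q11, q12.
From q7 via λ: add q10.
From q12 via λ: add q8.
From q10 via λ: add q3.
No new states can be added; the closed set is {q2, q3, q5, q6, q7, q8, q10, q11, q12, q13}.

{q2, q3, q5, q6, q7, q8, q10, q11, q12, q13}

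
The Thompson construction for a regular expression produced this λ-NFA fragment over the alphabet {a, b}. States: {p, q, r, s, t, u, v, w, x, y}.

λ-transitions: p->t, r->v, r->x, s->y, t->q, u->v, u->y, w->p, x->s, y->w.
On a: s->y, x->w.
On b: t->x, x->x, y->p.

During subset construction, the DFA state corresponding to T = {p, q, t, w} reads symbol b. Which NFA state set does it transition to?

t on b → {x}.
No b-transition from p, q, w.
Union after reading b: {x}.
Now take the λ-closure:
From x via λ: add s.
From s via λ: add y.
From y via λ: add w.
From w via λ: add p.
From p via λ: add t.
From t via λ: add q.
No new states can be added; the closed set is {p, q, s, t, w, x, y}.

{p, q, s, t, w, x, y}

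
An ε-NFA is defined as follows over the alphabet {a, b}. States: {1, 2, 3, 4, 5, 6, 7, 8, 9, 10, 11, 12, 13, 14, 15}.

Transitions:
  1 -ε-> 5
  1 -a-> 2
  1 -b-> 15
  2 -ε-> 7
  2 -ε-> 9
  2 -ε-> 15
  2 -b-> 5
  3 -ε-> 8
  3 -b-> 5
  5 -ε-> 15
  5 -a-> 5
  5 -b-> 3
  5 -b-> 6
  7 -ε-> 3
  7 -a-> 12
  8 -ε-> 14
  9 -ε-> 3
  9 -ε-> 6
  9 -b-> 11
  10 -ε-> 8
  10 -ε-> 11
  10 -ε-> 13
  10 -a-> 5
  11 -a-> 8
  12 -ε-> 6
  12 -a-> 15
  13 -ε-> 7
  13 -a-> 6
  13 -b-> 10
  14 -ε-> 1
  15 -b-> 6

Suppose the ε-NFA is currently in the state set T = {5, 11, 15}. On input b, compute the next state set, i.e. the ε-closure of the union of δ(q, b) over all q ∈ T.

5 on b → {3, 6}.
15 on b → {6}.
No b-transition from 11.
Union after reading b: {3, 6}.
Now take the ε-closure:
From 3 via ε: add 8.
From 8 via ε: add 14.
From 14 via ε: add 1.
From 1 via ε: add 5.
From 5 via ε: add 15.
No new states can be added; the closed set is {1, 3, 5, 6, 8, 14, 15}.

{1, 3, 5, 6, 8, 14, 15}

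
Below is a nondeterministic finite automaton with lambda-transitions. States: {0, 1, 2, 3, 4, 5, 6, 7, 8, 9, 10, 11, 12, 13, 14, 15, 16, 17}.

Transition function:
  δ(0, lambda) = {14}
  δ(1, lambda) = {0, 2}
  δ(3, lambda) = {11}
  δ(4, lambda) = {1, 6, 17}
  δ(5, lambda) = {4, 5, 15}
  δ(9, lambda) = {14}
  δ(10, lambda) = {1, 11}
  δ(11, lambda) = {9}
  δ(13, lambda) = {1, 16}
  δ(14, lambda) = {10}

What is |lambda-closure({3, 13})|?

Start with {3, 13}.
From 3 via lambda: add 11.
From 13 via lambda: add 1, 16.
From 1 via lambda: add 0, 2.
From 11 via lambda: add 9.
From 0 via lambda: add 14.
From 14 via lambda: add 10.
lambda-closure = {0, 1, 2, 3, 9, 10, 11, 13, 14, 16}, which has 10 states.

10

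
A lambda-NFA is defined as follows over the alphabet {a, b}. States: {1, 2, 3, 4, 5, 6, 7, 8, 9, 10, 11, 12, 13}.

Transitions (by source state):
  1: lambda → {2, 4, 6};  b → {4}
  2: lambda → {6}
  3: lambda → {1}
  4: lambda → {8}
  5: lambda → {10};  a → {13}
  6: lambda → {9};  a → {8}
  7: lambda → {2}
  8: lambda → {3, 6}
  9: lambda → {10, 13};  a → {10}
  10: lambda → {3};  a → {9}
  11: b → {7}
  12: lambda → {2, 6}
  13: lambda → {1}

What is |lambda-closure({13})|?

Start with {13}.
From 13 via lambda: add 1.
From 1 via lambda: add 2, 4, 6.
From 4 via lambda: add 8.
From 6 via lambda: add 9.
From 8 via lambda: add 3.
From 9 via lambda: add 10.
lambda-closure = {1, 2, 3, 4, 6, 8, 9, 10, 13}, which has 9 states.

9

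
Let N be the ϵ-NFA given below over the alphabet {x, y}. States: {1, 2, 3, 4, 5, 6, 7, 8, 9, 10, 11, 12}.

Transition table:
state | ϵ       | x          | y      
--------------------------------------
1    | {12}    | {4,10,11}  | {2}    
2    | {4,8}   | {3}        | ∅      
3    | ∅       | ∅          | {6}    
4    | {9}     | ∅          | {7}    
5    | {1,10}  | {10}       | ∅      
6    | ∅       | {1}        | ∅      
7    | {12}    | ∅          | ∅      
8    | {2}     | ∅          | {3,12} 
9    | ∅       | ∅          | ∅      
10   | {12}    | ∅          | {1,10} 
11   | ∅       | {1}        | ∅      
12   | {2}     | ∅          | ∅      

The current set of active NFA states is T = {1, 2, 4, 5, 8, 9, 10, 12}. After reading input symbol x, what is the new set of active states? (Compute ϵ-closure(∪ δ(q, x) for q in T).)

{2, 3, 4, 8, 9, 10, 11, 12}

1 on x → {4, 10, 11}.
2 on x → {3}.
5 on x → {10}.
No x-transition from 4, 8, 9, 10, 12.
Union after reading x: {3, 4, 10, 11}.
Now take the ϵ-closure:
From 4 via ϵ: add 9.
From 10 via ϵ: add 12.
From 12 via ϵ: add 2.
From 2 via ϵ: add 8.
No new states can be added; the closed set is {2, 3, 4, 8, 9, 10, 11, 12}.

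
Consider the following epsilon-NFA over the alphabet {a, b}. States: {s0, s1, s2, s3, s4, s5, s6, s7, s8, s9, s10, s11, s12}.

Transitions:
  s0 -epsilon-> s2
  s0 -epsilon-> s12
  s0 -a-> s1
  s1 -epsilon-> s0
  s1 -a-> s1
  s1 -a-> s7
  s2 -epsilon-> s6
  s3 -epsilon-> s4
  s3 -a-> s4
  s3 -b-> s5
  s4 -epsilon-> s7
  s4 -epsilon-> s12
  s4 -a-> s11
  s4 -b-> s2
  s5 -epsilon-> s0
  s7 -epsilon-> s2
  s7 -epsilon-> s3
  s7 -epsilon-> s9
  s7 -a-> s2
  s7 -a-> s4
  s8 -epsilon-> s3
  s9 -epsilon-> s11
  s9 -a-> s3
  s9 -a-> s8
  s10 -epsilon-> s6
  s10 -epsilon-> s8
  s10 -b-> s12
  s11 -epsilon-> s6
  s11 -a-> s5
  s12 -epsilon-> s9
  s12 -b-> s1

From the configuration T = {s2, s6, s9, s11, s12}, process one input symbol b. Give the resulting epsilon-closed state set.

{s0, s1, s2, s6, s9, s11, s12}

s12 on b → {s1}.
No b-transition from s2, s6, s9, s11.
Union after reading b: {s1}.
Now take the epsilon-closure:
From s1 via epsilon: add s0.
From s0 via epsilon: add s2, s12.
From s2 via epsilon: add s6.
From s12 via epsilon: add s9.
From s9 via epsilon: add s11.
No new states can be added; the closed set is {s0, s1, s2, s6, s9, s11, s12}.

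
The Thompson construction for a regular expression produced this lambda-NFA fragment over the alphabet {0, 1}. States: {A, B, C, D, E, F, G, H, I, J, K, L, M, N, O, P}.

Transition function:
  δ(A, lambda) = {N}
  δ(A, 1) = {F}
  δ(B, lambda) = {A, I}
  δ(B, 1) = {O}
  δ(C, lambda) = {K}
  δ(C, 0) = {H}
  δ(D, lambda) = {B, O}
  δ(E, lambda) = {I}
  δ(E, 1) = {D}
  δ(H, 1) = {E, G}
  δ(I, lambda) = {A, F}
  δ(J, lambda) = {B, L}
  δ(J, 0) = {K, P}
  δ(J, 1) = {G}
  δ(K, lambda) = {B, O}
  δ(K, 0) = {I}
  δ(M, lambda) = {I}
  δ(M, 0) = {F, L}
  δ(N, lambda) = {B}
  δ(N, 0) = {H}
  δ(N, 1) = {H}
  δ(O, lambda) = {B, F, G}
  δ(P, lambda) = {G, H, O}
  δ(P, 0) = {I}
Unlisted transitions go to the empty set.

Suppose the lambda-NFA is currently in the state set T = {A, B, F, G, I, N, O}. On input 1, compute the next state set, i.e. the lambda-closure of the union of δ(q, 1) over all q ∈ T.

A on 1 → {F}.
B on 1 → {O}.
N on 1 → {H}.
No 1-transition from F, G, I, O.
Union after reading 1: {F, H, O}.
Now take the lambda-closure:
From O via lambda: add B, G.
From B via lambda: add A, I.
From A via lambda: add N.
No new states can be added; the closed set is {A, B, F, G, H, I, N, O}.

{A, B, F, G, H, I, N, O}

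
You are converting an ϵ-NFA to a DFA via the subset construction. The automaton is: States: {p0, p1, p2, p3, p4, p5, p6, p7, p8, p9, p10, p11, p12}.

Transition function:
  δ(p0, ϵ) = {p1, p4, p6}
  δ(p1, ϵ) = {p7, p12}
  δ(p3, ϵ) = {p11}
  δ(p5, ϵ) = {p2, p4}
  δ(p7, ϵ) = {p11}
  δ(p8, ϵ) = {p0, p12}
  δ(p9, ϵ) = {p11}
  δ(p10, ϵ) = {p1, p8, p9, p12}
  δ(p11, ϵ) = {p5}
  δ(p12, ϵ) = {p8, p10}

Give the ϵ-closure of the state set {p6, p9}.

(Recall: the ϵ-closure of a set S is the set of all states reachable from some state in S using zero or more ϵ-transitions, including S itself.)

{p2, p4, p5, p6, p9, p11}

Start with {p6, p9}.
From p9 via ϵ: add p11.
From p11 via ϵ: add p5.
From p5 via ϵ: add p2, p4.
No new states can be added; the closed set is {p2, p4, p5, p6, p9, p11}.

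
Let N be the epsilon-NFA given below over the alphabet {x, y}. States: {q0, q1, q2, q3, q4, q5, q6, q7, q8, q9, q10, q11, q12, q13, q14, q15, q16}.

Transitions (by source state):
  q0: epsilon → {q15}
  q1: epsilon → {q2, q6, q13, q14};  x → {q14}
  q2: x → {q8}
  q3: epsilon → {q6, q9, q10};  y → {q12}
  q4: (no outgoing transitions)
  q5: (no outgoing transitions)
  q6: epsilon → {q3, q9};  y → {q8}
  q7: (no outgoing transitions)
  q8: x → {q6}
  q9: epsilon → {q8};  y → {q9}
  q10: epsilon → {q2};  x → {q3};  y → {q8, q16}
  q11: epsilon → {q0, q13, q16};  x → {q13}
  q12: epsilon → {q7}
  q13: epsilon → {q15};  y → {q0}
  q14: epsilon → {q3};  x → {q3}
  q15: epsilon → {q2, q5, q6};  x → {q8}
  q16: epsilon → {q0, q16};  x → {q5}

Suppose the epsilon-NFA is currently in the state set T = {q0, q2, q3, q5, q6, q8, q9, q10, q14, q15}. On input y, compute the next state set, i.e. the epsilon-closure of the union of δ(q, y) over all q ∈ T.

{q0, q2, q3, q5, q6, q7, q8, q9, q10, q12, q15, q16}

q3 on y → {q12}.
q6 on y → {q8}.
q9 on y → {q9}.
q10 on y → {q8, q16}.
No y-transition from q0, q2, q5, q8, q14, q15.
Union after reading y: {q8, q9, q12, q16}.
Now take the epsilon-closure:
From q12 via epsilon: add q7.
From q16 via epsilon: add q0.
From q0 via epsilon: add q15.
From q15 via epsilon: add q2, q5, q6.
From q6 via epsilon: add q3.
From q3 via epsilon: add q10.
No new states can be added; the closed set is {q0, q2, q3, q5, q6, q7, q8, q9, q10, q12, q15, q16}.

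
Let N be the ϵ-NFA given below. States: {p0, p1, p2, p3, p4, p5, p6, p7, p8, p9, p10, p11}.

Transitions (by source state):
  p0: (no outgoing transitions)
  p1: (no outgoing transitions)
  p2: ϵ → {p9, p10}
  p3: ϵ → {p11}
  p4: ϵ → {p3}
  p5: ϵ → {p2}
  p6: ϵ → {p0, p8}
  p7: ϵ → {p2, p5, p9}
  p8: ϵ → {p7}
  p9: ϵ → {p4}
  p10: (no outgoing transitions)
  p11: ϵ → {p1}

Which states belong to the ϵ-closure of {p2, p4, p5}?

Start with {p2, p4, p5}.
From p2 via ϵ: add p9, p10.
From p4 via ϵ: add p3.
From p3 via ϵ: add p11.
From p11 via ϵ: add p1.
No new states can be added; the closed set is {p1, p2, p3, p4, p5, p9, p10, p11}.

{p1, p2, p3, p4, p5, p9, p10, p11}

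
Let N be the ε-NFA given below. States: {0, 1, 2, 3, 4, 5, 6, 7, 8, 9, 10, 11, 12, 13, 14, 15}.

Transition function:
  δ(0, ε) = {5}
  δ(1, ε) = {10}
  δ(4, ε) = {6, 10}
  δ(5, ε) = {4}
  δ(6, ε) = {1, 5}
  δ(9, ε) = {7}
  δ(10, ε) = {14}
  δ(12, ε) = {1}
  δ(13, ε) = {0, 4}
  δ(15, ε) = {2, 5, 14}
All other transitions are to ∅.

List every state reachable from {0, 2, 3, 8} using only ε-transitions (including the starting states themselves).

Start with {0, 2, 3, 8}.
From 0 via ε: add 5.
From 5 via ε: add 4.
From 4 via ε: add 6, 10.
From 6 via ε: add 1.
From 10 via ε: add 14.
No new states can be added; the closed set is {0, 1, 2, 3, 4, 5, 6, 8, 10, 14}.

{0, 1, 2, 3, 4, 5, 6, 8, 10, 14}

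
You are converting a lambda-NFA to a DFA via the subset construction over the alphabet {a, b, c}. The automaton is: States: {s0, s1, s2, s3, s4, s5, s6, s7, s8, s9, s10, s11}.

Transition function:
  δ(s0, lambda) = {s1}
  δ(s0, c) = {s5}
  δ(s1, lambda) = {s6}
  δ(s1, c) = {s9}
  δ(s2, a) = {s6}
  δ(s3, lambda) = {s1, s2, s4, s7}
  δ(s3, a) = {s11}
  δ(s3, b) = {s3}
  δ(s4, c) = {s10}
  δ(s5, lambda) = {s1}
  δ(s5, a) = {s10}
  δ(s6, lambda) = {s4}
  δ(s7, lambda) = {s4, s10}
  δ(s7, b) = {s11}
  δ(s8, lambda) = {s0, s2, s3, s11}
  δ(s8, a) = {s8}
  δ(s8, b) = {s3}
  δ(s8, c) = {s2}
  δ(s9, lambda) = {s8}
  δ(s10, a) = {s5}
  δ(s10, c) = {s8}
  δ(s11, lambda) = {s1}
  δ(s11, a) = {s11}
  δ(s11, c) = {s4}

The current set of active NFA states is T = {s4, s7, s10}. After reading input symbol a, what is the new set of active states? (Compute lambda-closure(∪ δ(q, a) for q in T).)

s10 on a → {s5}.
No a-transition from s4, s7.
Union after reading a: {s5}.
Now take the lambda-closure:
From s5 via lambda: add s1.
From s1 via lambda: add s6.
From s6 via lambda: add s4.
No new states can be added; the closed set is {s1, s4, s5, s6}.

{s1, s4, s5, s6}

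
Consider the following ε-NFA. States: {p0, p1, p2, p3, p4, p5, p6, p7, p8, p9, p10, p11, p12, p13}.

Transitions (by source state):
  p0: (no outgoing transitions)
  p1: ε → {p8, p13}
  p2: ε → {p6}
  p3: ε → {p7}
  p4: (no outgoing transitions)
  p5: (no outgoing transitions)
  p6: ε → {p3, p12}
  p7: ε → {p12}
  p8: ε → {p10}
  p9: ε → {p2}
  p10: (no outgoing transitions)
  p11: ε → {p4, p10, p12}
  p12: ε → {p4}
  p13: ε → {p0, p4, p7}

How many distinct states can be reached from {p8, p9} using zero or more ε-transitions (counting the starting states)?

Start with {p8, p9}.
From p8 via ε: add p10.
From p9 via ε: add p2.
From p2 via ε: add p6.
From p6 via ε: add p3, p12.
From p3 via ε: add p7.
From p12 via ε: add p4.
ε-closure = {p2, p3, p4, p6, p7, p8, p9, p10, p12}, which has 9 states.

9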